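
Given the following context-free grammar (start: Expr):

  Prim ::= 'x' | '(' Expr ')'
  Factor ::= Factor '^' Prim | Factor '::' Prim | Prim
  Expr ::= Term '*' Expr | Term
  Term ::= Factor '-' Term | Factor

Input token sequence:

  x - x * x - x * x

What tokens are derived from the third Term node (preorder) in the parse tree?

[Expr [Term [Factor [Prim x]] - [Term [Factor [Prim x]]]] * [Expr [Term [Factor [Prim x]] - [Term [Factor [Prim x]]]] * [Expr [Term [Factor [Prim x]]]]]]

x - x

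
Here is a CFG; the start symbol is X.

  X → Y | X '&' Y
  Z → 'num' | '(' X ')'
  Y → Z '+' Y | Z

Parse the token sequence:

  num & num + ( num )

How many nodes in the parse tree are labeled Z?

[X [X [Y [Z num]]] & [Y [Z num] + [Y [Z ( [X [Y [Z num]]] )]]]]

4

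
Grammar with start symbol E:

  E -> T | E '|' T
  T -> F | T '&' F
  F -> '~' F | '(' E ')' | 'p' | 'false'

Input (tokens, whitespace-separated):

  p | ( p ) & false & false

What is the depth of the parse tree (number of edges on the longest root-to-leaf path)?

8

[E [E [T [F p]]] | [T [T [T [F ( [E [T [F p]]] )]] & [F false]] & [F false]]]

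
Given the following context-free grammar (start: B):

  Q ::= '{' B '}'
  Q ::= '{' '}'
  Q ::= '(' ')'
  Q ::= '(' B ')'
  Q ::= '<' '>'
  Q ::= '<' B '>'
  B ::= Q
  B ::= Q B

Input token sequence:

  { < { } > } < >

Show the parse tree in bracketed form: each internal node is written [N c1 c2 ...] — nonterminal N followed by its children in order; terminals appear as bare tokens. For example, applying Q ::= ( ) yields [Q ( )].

B
Q B
{ B } B
{ Q } B
{ < B > } B
{ < Q > } B
{ < { } > } B
{ < { } > } Q
{ < { } > } < >

[B [Q { [B [Q < [B [Q { }]] >]] }] [B [Q < >]]]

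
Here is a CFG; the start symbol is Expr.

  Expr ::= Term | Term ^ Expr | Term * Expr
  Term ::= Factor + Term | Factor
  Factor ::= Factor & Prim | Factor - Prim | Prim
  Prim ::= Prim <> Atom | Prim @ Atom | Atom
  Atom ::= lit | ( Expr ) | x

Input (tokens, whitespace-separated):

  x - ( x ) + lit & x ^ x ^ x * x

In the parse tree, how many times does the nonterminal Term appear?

[Expr [Term [Factor [Factor [Prim [Atom x]]] - [Prim [Atom ( [Expr [Term [Factor [Prim [Atom x]]]]] )]]] + [Term [Factor [Factor [Prim [Atom lit]]] & [Prim [Atom x]]]]] ^ [Expr [Term [Factor [Prim [Atom x]]]] ^ [Expr [Term [Factor [Prim [Atom x]]]] * [Expr [Term [Factor [Prim [Atom x]]]]]]]]

6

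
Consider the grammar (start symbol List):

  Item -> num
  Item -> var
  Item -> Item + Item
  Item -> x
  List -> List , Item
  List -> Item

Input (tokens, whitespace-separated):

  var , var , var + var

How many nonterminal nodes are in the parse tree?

[List [List [List [Item var]] , [Item var]] , [Item [Item var] + [Item var]]]

8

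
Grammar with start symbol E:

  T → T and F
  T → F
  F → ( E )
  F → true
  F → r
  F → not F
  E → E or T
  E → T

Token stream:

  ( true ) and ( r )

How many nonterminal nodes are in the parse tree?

11

[E [T [T [F ( [E [T [F true]]] )]] and [F ( [E [T [F r]]] )]]]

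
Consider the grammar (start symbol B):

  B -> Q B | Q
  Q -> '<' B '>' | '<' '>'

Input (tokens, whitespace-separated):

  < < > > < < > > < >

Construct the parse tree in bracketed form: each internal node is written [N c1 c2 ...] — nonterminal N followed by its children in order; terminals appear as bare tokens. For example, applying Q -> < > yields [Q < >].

B
Q B
< B > B
< Q > B
< < > > B
< < > > Q B
< < > > < B > B
< < > > < Q > B
< < > > < < > > B
< < > > < < > > Q
< < > > < < > > < >

[B [Q < [B [Q < >]] >] [B [Q < [B [Q < >]] >] [B [Q < >]]]]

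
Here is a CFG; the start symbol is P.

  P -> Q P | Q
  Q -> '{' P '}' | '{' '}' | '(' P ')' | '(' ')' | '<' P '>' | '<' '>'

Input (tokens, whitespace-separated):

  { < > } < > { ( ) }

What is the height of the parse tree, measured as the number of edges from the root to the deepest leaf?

6

[P [Q { [P [Q < >]] }] [P [Q < >] [P [Q { [P [Q ( )]] }]]]]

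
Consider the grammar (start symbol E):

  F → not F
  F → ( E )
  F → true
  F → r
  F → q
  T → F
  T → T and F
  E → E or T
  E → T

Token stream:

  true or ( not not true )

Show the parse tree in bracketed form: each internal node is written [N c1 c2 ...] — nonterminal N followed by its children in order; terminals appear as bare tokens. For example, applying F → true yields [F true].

[E [E [T [F true]]] or [T [F ( [E [T [F not [F not [F true]]]]] )]]]

E
E or T
T or T
F or T
true or T
true or F
true or ( E )
true or ( T )
true or ( F )
true or ( not F )
true or ( not not F )
true or ( not not true )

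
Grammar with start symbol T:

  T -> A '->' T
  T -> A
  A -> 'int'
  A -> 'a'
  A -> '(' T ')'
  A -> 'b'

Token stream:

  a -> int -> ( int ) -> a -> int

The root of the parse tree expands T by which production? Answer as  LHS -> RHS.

[T [A a] -> [T [A int] -> [T [A ( [T [A int]] )] -> [T [A a] -> [T [A int]]]]]]

T -> A '->' T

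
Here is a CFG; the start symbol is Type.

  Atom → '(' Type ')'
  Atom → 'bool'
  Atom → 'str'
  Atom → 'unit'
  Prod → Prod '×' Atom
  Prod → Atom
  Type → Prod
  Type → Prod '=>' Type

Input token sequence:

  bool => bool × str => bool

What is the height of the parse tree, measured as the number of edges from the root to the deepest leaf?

[Type [Prod [Atom bool]] => [Type [Prod [Prod [Atom bool]] × [Atom str]] => [Type [Prod [Atom bool]]]]]

5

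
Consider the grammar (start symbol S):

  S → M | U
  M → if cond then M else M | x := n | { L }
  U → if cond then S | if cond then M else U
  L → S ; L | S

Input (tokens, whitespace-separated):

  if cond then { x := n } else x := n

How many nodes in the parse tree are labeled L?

[S [M if cond then [M { [L [S [M x := n]]] }] else [M x := n]]]

1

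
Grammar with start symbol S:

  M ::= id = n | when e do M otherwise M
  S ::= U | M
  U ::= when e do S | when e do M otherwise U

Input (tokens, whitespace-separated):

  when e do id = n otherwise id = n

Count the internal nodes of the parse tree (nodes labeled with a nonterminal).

[S [M when e do [M id = n] otherwise [M id = n]]]

4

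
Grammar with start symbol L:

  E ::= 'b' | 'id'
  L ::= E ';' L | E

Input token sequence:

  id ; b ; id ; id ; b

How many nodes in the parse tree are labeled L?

[L [E id] ; [L [E b] ; [L [E id] ; [L [E id] ; [L [E b]]]]]]

5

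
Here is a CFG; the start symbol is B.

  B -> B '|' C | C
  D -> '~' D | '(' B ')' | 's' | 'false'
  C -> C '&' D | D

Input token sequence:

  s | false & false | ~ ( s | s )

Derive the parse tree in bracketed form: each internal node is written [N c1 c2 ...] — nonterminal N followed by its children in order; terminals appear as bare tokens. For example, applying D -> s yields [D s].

[B [B [B [C [D s]]] | [C [C [D false]] & [D false]]] | [C [D ~ [D ( [B [B [C [D s]]] | [C [D s]]] )]]]]

B
B | C
B | C | C
C | C | C
D | C | C
s | C | C
s | C & D | C
s | D & D | C
s | false & D | C
s | false & false | C
s | false & false | D
s | false & false | ~ D
s | false & false | ~ ( B )
s | false & false | ~ ( B | C )
s | false & false | ~ ( C | C )
s | false & false | ~ ( D | C )
s | false & false | ~ ( s | C )
s | false & false | ~ ( s | D )
s | false & false | ~ ( s | s )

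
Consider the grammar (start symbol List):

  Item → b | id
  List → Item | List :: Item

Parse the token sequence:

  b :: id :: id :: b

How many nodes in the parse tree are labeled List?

4

[List [List [List [List [Item b]] :: [Item id]] :: [Item id]] :: [Item b]]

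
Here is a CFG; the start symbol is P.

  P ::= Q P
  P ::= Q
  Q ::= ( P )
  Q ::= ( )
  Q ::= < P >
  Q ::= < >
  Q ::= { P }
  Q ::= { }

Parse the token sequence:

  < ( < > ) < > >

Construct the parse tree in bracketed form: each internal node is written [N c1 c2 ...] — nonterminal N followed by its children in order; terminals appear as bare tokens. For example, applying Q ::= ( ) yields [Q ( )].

[P [Q < [P [Q ( [P [Q < >]] )] [P [Q < >]]] >]]

P
Q
< P >
< Q P >
< ( P ) P >
< ( Q ) P >
< ( < > ) P >
< ( < > ) Q >
< ( < > ) < > >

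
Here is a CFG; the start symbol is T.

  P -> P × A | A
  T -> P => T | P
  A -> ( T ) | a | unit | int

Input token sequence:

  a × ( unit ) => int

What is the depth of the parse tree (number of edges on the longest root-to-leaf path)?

[T [P [P [A a]] × [A ( [T [P [A unit]]] )]] => [T [P [A int]]]]

6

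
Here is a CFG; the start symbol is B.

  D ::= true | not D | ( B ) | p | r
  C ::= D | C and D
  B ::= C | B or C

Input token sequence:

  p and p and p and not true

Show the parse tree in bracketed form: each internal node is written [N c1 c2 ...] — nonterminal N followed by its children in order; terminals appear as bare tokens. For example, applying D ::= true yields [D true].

B
C
C and D
C and D and D
C and D and D and D
D and D and D and D
p and D and D and D
p and p and D and D
p and p and p and D
p and p and p and not D
p and p and p and not true

[B [C [C [C [C [D p]] and [D p]] and [D p]] and [D not [D true]]]]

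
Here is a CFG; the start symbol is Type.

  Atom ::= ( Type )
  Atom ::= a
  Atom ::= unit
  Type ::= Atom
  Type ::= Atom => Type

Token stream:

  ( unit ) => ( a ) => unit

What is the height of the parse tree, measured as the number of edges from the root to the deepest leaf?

[Type [Atom ( [Type [Atom unit]] )] => [Type [Atom ( [Type [Atom a]] )] => [Type [Atom unit]]]]

5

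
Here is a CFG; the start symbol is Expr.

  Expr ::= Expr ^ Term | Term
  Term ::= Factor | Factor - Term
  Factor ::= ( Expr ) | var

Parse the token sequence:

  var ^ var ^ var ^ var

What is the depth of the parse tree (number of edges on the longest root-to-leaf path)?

6

[Expr [Expr [Expr [Expr [Term [Factor var]]] ^ [Term [Factor var]]] ^ [Term [Factor var]]] ^ [Term [Factor var]]]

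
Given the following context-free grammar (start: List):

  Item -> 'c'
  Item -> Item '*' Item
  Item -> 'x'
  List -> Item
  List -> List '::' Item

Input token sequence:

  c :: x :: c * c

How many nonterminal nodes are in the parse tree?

8

[List [List [List [Item c]] :: [Item x]] :: [Item [Item c] * [Item c]]]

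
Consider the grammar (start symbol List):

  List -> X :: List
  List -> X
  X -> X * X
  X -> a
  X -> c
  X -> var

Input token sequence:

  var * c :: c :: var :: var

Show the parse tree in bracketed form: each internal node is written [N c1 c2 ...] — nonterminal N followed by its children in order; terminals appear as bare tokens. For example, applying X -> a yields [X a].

[List [X [X var] * [X c]] :: [List [X c] :: [List [X var] :: [List [X var]]]]]

List
X :: List
X * X :: List
var * X :: List
var * c :: List
var * c :: X :: List
var * c :: c :: List
var * c :: c :: X :: List
var * c :: c :: var :: List
var * c :: c :: var :: X
var * c :: c :: var :: var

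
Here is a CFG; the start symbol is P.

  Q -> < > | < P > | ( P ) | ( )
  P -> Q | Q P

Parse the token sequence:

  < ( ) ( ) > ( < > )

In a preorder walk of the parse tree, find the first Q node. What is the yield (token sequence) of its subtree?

[P [Q < [P [Q ( )] [P [Q ( )]]] >] [P [Q ( [P [Q < >]] )]]]

< ( ) ( ) >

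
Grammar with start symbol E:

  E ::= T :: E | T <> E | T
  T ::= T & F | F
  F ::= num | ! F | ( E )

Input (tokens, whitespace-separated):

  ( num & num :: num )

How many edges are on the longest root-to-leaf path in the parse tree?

7

[E [T [F ( [E [T [T [F num]] & [F num]] :: [E [T [F num]]]] )]]]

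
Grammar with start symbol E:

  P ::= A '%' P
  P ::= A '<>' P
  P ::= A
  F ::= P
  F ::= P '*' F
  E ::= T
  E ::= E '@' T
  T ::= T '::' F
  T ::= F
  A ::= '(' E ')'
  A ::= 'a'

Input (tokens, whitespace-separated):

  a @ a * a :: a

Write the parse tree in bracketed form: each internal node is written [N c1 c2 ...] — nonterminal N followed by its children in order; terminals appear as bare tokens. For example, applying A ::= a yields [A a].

[E [E [T [F [P [A a]]]]] @ [T [T [F [P [A a]] * [F [P [A a]]]]] :: [F [P [A a]]]]]

E
E @ T
T @ T
F @ T
P @ T
A @ T
a @ T
a @ T :: F
a @ F :: F
a @ P * F :: F
a @ A * F :: F
a @ a * F :: F
a @ a * P :: F
a @ a * A :: F
a @ a * a :: F
a @ a * a :: P
a @ a * a :: A
a @ a * a :: a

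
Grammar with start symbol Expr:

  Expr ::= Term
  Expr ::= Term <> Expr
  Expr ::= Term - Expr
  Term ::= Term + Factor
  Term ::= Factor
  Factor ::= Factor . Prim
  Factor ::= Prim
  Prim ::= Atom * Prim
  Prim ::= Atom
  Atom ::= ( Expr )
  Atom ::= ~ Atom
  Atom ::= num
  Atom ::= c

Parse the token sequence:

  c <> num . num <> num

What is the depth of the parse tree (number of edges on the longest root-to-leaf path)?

7

[Expr [Term [Factor [Prim [Atom c]]]] <> [Expr [Term [Factor [Factor [Prim [Atom num]]] . [Prim [Atom num]]]] <> [Expr [Term [Factor [Prim [Atom num]]]]]]]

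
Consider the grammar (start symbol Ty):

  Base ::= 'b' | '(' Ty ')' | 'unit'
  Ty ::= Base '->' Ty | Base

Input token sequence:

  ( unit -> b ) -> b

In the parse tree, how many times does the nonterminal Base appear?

4

[Ty [Base ( [Ty [Base unit] -> [Ty [Base b]]] )] -> [Ty [Base b]]]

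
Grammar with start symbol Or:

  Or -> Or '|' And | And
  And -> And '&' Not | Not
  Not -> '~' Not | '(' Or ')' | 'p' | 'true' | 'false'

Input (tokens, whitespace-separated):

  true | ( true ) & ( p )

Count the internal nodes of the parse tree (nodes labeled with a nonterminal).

14

[Or [Or [And [Not true]]] | [And [And [Not ( [Or [And [Not true]]] )]] & [Not ( [Or [And [Not p]]] )]]]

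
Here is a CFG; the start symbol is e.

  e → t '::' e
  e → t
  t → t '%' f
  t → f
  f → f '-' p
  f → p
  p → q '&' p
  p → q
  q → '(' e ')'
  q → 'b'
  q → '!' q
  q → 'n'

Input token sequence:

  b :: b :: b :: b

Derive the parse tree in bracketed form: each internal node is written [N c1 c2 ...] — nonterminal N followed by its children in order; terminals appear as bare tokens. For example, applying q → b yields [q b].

[e [t [f [p [q b]]]] :: [e [t [f [p [q b]]]] :: [e [t [f [p [q b]]]] :: [e [t [f [p [q b]]]]]]]]

e
t :: e
f :: e
p :: e
q :: e
b :: e
b :: t :: e
b :: f :: e
b :: p :: e
b :: q :: e
b :: b :: e
b :: b :: t :: e
b :: b :: f :: e
b :: b :: p :: e
b :: b :: q :: e
b :: b :: b :: e
b :: b :: b :: t
b :: b :: b :: f
b :: b :: b :: p
b :: b :: b :: q
b :: b :: b :: b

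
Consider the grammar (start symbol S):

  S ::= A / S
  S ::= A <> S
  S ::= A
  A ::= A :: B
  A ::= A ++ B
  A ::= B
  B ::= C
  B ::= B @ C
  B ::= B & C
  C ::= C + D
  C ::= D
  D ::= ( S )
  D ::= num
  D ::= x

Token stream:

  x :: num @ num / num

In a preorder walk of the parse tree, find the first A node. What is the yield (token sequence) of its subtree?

[S [A [A [B [C [D x]]]] :: [B [B [C [D num]]] @ [C [D num]]]] / [S [A [B [C [D num]]]]]]

x :: num @ num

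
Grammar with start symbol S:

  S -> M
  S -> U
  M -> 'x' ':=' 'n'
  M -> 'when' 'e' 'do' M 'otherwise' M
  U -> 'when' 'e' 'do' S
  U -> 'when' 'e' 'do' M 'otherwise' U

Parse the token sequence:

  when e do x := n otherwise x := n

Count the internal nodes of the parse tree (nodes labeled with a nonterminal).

4

[S [M when e do [M x := n] otherwise [M x := n]]]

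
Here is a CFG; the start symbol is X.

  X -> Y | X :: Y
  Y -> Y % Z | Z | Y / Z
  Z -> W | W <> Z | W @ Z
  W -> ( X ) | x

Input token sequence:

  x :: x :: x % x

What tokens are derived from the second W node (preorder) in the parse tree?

[X [X [X [Y [Z [W x]]]] :: [Y [Z [W x]]]] :: [Y [Y [Z [W x]]] % [Z [W x]]]]

x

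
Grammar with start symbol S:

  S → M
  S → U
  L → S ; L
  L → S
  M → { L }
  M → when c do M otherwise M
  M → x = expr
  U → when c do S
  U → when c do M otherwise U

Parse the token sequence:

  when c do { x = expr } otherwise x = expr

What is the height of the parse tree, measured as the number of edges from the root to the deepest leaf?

[S [M when c do [M { [L [S [M x = expr]]] }] otherwise [M x = expr]]]

6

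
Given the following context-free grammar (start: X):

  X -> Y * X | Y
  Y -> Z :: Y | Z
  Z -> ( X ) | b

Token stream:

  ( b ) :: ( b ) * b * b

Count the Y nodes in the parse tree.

[X [Y [Z ( [X [Y [Z b]]] )] :: [Y [Z ( [X [Y [Z b]]] )]]] * [X [Y [Z b]] * [X [Y [Z b]]]]]

6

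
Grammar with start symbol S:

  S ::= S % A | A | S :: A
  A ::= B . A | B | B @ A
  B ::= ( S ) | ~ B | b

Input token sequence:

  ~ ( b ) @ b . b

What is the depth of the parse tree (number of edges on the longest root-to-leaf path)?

7

[S [A [B ~ [B ( [S [A [B b]]] )]] @ [A [B b] . [A [B b]]]]]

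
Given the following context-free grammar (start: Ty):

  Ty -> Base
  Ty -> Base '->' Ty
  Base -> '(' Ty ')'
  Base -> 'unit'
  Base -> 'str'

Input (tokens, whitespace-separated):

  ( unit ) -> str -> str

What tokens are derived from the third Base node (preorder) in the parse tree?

str

[Ty [Base ( [Ty [Base unit]] )] -> [Ty [Base str] -> [Ty [Base str]]]]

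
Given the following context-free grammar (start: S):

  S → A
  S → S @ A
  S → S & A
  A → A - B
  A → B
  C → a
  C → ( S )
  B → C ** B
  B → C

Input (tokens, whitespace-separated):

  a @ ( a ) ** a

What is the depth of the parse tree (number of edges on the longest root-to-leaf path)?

[S [S [A [B [C a]]]] @ [A [B [C ( [S [A [B [C a]]]] )] ** [B [C a]]]]]

8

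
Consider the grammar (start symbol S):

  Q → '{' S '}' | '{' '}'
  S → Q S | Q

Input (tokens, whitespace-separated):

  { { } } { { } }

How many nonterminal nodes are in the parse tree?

8

[S [Q { [S [Q { }]] }] [S [Q { [S [Q { }]] }]]]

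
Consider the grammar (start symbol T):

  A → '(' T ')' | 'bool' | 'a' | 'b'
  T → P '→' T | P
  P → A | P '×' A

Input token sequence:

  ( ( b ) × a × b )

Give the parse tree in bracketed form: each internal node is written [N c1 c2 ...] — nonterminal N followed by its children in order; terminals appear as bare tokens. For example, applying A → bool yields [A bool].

T
P
A
( T )
( P )
( P × A )
( P × A × A )
( A × A × A )
( ( T ) × A × A )
( ( P ) × A × A )
( ( A ) × A × A )
( ( b ) × A × A )
( ( b ) × a × A )
( ( b ) × a × b )

[T [P [A ( [T [P [P [P [A ( [T [P [A b]]] )]] × [A a]] × [A b]]] )]]]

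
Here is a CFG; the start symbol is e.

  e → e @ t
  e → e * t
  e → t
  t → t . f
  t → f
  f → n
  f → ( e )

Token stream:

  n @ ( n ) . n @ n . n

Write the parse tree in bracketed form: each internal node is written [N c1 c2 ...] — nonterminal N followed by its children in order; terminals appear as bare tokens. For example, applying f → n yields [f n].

e
e @ t
e @ t @ t
t @ t @ t
f @ t @ t
n @ t @ t
n @ t . f @ t
n @ f . f @ t
n @ ( e ) . f @ t
n @ ( t ) . f @ t
n @ ( f ) . f @ t
n @ ( n ) . f @ t
n @ ( n ) . n @ t
n @ ( n ) . n @ t . f
n @ ( n ) . n @ f . f
n @ ( n ) . n @ n . f
n @ ( n ) . n @ n . n

[e [e [e [t [f n]]] @ [t [t [f ( [e [t [f n]]] )]] . [f n]]] @ [t [t [f n]] . [f n]]]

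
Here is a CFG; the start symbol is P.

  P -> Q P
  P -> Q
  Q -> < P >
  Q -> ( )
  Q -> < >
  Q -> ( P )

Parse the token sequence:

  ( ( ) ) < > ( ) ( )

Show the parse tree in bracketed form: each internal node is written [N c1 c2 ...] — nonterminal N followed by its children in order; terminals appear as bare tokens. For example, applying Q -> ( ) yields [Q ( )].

P
Q P
( P ) P
( Q ) P
( ( ) ) P
( ( ) ) Q P
( ( ) ) < > P
( ( ) ) < > Q P
( ( ) ) < > ( ) P
( ( ) ) < > ( ) Q
( ( ) ) < > ( ) ( )

[P [Q ( [P [Q ( )]] )] [P [Q < >] [P [Q ( )] [P [Q ( )]]]]]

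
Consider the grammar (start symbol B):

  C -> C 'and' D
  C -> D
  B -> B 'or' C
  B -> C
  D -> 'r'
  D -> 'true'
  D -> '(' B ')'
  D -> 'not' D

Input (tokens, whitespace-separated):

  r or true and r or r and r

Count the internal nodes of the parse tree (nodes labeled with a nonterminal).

13

[B [B [B [C [D r]]] or [C [C [D true]] and [D r]]] or [C [C [D r]] and [D r]]]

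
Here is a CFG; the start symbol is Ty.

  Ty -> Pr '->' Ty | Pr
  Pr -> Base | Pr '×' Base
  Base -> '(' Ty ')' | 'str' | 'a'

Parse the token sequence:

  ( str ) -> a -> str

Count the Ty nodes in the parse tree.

[Ty [Pr [Base ( [Ty [Pr [Base str]]] )]] -> [Ty [Pr [Base a]] -> [Ty [Pr [Base str]]]]]

4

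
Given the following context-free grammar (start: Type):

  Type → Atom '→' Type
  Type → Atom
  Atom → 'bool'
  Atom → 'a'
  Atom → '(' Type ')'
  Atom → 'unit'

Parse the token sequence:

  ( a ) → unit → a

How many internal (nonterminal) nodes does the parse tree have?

8

[Type [Atom ( [Type [Atom a]] )] → [Type [Atom unit] → [Type [Atom a]]]]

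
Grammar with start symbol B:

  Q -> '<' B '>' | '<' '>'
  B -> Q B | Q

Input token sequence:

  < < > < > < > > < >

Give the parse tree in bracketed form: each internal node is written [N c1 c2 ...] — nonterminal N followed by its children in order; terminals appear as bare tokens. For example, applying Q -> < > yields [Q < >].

B
Q B
< B > B
< Q B > B
< < > B > B
< < > Q B > B
< < > < > B > B
< < > < > Q > B
< < > < > < > > B
< < > < > < > > Q
< < > < > < > > < >

[B [Q < [B [Q < >] [B [Q < >] [B [Q < >]]]] >] [B [Q < >]]]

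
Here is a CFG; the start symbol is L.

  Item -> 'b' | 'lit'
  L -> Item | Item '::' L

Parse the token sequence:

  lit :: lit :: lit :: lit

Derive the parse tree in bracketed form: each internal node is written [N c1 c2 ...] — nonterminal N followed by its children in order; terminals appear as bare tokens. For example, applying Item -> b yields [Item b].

L
Item :: L
lit :: L
lit :: Item :: L
lit :: lit :: L
lit :: lit :: Item :: L
lit :: lit :: lit :: L
lit :: lit :: lit :: Item
lit :: lit :: lit :: lit

[L [Item lit] :: [L [Item lit] :: [L [Item lit] :: [L [Item lit]]]]]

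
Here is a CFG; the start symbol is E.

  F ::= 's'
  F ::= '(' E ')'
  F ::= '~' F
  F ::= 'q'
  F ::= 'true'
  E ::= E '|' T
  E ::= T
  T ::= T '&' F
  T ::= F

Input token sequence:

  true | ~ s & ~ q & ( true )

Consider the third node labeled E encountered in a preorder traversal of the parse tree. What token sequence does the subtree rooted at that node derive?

[E [E [T [F true]]] | [T [T [T [F ~ [F s]]] & [F ~ [F q]]] & [F ( [E [T [F true]]] )]]]

true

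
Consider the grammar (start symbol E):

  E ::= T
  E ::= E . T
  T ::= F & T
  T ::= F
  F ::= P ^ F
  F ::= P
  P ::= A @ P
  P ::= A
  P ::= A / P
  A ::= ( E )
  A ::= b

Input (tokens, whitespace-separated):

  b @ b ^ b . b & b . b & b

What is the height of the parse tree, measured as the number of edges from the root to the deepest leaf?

8

[E [E [E [T [F [P [A b] @ [P [A b]]] ^ [F [P [A b]]]]]] . [T [F [P [A b]]] & [T [F [P [A b]]]]]] . [T [F [P [A b]]] & [T [F [P [A b]]]]]]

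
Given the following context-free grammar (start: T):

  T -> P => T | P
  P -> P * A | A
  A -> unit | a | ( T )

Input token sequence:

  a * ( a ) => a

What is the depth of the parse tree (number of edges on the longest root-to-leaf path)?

6

[T [P [P [A a]] * [A ( [T [P [A a]]] )]] => [T [P [A a]]]]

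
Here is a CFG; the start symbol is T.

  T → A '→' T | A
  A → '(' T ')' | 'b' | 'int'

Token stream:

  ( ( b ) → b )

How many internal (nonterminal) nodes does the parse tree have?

[T [A ( [T [A ( [T [A b]] )] → [T [A b]]] )]]

8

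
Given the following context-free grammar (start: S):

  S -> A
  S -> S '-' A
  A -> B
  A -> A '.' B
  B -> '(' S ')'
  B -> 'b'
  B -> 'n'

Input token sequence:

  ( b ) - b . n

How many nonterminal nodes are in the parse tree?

11

[S [S [A [B ( [S [A [B b]]] )]]] - [A [A [B b]] . [B n]]]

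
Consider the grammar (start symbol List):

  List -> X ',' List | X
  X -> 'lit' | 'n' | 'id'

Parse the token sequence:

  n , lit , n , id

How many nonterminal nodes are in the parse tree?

8

[List [X n] , [List [X lit] , [List [X n] , [List [X id]]]]]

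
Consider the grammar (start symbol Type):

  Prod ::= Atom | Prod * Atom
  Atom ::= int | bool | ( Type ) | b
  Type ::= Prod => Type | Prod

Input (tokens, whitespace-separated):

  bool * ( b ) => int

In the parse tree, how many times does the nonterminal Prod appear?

4

[Type [Prod [Prod [Atom bool]] * [Atom ( [Type [Prod [Atom b]]] )]] => [Type [Prod [Atom int]]]]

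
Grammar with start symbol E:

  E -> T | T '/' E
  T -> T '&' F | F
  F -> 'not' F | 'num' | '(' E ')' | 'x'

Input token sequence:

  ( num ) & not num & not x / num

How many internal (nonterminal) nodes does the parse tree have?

[E [T [T [T [F ( [E [T [F num]]] )]] & [F not [F num]]] & [F not [F x]]] / [E [T [F num]]]]

15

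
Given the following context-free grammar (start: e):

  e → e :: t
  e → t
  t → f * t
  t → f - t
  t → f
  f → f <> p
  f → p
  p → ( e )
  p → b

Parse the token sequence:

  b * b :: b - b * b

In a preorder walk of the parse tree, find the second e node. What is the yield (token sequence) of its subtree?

b * b

[e [e [t [f [p b]] * [t [f [p b]]]]] :: [t [f [p b]] - [t [f [p b]] * [t [f [p b]]]]]]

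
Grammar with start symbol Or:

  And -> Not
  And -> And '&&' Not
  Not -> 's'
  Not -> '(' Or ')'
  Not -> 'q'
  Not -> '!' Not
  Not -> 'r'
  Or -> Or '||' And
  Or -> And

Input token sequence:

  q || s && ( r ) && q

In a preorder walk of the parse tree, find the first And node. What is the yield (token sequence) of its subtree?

[Or [Or [And [Not q]]] || [And [And [And [Not s]] && [Not ( [Or [And [Not r]]] )]] && [Not q]]]

q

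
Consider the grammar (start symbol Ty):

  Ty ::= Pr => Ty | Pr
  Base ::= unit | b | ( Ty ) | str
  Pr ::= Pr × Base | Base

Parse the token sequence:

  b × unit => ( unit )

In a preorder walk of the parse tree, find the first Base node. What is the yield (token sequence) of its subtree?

[Ty [Pr [Pr [Base b]] × [Base unit]] => [Ty [Pr [Base ( [Ty [Pr [Base unit]]] )]]]]

b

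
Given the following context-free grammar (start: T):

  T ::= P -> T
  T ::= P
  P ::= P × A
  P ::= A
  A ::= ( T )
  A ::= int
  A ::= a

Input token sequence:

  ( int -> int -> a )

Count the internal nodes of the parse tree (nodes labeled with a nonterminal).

[T [P [A ( [T [P [A int]] -> [T [P [A int]] -> [T [P [A a]]]]] )]]]

12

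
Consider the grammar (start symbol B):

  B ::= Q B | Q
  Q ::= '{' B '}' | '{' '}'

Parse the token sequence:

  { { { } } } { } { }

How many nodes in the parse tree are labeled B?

5

[B [Q { [B [Q { [B [Q { }]] }]] }] [B [Q { }] [B [Q { }]]]]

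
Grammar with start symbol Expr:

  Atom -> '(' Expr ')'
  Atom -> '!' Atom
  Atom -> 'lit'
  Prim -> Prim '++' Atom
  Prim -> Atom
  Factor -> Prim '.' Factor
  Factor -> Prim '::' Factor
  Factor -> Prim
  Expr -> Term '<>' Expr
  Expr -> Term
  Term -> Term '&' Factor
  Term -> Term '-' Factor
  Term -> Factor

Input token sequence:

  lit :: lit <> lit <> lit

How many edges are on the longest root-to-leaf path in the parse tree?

7

[Expr [Term [Factor [Prim [Atom lit]] :: [Factor [Prim [Atom lit]]]]] <> [Expr [Term [Factor [Prim [Atom lit]]]] <> [Expr [Term [Factor [Prim [Atom lit]]]]]]]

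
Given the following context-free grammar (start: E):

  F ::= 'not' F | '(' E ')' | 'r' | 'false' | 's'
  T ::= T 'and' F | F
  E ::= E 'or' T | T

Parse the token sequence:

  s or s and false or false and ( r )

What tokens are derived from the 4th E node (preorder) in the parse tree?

r

[E [E [E [T [F s]]] or [T [T [F s]] and [F false]]] or [T [T [F false]] and [F ( [E [T [F r]]] )]]]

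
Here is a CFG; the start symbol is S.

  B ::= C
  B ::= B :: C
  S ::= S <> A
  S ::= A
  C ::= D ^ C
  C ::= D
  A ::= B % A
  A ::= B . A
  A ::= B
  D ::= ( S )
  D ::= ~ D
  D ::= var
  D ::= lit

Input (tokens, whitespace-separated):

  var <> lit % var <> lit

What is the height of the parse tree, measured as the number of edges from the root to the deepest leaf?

[S [S [S [A [B [C [D var]]]]] <> [A [B [C [D lit]]] % [A [B [C [D var]]]]]] <> [A [B [C [D lit]]]]]

7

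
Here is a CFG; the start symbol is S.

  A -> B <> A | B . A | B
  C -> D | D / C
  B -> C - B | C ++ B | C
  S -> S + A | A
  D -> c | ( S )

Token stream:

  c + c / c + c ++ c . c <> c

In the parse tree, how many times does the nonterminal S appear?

[S [S [S [A [B [C [D c]]]]] + [A [B [C [D c] / [C [D c]]]]]] + [A [B [C [D c]] ++ [B [C [D c]]]] . [A [B [C [D c]]] <> [A [B [C [D c]]]]]]]

3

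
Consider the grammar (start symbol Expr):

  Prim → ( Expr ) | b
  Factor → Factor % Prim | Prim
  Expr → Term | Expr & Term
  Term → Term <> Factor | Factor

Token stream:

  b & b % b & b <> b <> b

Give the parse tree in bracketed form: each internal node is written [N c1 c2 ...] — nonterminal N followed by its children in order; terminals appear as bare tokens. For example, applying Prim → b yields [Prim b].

[Expr [Expr [Expr [Term [Factor [Prim b]]]] & [Term [Factor [Factor [Prim b]] % [Prim b]]]] & [Term [Term [Term [Factor [Prim b]]] <> [Factor [Prim b]]] <> [Factor [Prim b]]]]

Expr
Expr & Term
Expr & Term & Term
Term & Term & Term
Factor & Term & Term
Prim & Term & Term
b & Term & Term
b & Factor & Term
b & Factor % Prim & Term
b & Prim % Prim & Term
b & b % Prim & Term
b & b % b & Term
b & b % b & Term <> Factor
b & b % b & Term <> Factor <> Factor
b & b % b & Factor <> Factor <> Factor
b & b % b & Prim <> Factor <> Factor
b & b % b & b <> Factor <> Factor
b & b % b & b <> Prim <> Factor
b & b % b & b <> b <> Factor
b & b % b & b <> b <> Prim
b & b % b & b <> b <> b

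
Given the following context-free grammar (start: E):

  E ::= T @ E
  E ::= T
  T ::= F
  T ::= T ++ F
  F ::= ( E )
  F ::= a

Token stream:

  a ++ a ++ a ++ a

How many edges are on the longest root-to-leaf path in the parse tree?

[E [T [T [T [T [F a]] ++ [F a]] ++ [F a]] ++ [F a]]]

6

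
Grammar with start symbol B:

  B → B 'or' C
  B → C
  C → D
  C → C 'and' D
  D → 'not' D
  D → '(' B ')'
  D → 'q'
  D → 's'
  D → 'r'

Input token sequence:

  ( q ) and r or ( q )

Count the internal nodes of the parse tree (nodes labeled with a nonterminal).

[B [B [C [C [D ( [B [C [D q]]] )]] and [D r]]] or [C [D ( [B [C [D q]]] )]]]

14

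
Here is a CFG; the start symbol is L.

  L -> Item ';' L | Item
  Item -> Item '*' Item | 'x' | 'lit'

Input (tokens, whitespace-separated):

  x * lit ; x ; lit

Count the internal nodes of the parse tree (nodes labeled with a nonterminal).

8

[L [Item [Item x] * [Item lit]] ; [L [Item x] ; [L [Item lit]]]]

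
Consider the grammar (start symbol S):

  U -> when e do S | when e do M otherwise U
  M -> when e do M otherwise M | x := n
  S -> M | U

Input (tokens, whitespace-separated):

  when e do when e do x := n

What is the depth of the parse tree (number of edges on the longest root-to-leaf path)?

[S [U when e do [S [U when e do [S [M x := n]]]]]]

6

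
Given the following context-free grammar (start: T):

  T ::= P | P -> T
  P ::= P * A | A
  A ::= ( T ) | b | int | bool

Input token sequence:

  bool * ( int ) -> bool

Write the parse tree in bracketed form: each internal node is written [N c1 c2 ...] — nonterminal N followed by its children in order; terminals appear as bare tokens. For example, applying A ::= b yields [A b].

[T [P [P [A bool]] * [A ( [T [P [A int]]] )]] -> [T [P [A bool]]]]

T
P -> T
P * A -> T
A * A -> T
bool * A -> T
bool * ( T ) -> T
bool * ( P ) -> T
bool * ( A ) -> T
bool * ( int ) -> T
bool * ( int ) -> P
bool * ( int ) -> A
bool * ( int ) -> bool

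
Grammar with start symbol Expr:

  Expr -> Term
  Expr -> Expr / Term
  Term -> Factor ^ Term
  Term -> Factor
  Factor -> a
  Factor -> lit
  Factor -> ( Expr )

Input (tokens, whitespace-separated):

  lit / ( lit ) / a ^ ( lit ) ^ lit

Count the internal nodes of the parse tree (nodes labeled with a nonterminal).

19

[Expr [Expr [Expr [Term [Factor lit]]] / [Term [Factor ( [Expr [Term [Factor lit]]] )]]] / [Term [Factor a] ^ [Term [Factor ( [Expr [Term [Factor lit]]] )] ^ [Term [Factor lit]]]]]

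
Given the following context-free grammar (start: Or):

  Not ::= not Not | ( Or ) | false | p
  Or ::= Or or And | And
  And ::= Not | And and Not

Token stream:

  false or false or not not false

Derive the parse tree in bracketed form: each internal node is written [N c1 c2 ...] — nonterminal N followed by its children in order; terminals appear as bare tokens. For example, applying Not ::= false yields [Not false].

Or
Or or And
Or or And or And
And or And or And
Not or And or And
false or And or And
false or Not or And
false or false or And
false or false or Not
false or false or not Not
false or false or not not Not
false or false or not not false

[Or [Or [Or [And [Not false]]] or [And [Not false]]] or [And [Not not [Not not [Not false]]]]]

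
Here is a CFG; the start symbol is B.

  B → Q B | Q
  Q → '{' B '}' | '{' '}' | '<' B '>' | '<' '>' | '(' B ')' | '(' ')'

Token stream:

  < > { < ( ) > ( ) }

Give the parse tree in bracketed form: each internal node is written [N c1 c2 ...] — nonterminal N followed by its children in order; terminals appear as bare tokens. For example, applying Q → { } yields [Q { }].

B
Q B
< > B
< > Q
< > { B }
< > { Q B }
< > { < B > B }
< > { < Q > B }
< > { < ( ) > B }
< > { < ( ) > Q }
< > { < ( ) > ( ) }

[B [Q < >] [B [Q { [B [Q < [B [Q ( )]] >] [B [Q ( )]]] }]]]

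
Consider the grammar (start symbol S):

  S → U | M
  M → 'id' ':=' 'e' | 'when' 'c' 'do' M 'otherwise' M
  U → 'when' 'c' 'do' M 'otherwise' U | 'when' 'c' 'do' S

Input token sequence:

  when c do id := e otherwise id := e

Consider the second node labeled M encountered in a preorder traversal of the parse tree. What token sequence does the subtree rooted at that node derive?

id := e

[S [M when c do [M id := e] otherwise [M id := e]]]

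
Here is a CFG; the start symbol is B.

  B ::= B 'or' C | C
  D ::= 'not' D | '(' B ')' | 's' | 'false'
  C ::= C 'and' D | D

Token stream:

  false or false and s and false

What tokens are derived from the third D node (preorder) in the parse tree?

[B [B [C [D false]]] or [C [C [C [D false]] and [D s]] and [D false]]]

s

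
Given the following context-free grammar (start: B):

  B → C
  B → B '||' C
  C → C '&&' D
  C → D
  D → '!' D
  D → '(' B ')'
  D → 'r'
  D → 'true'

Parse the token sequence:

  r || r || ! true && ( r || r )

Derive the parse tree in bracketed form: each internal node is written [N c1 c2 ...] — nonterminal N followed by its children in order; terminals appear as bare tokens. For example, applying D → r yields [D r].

B
B || C
B || C || C
C || C || C
D || C || C
r || C || C
r || D || C
r || r || C
r || r || C && D
r || r || D && D
r || r || ! D && D
r || r || ! true && D
r || r || ! true && ( B )
r || r || ! true && ( B || C )
r || r || ! true && ( C || C )
r || r || ! true && ( D || C )
r || r || ! true && ( r || C )
r || r || ! true && ( r || D )
r || r || ! true && ( r || r )

[B [B [B [C [D r]]] || [C [D r]]] || [C [C [D ! [D true]]] && [D ( [B [B [C [D r]]] || [C [D r]]] )]]]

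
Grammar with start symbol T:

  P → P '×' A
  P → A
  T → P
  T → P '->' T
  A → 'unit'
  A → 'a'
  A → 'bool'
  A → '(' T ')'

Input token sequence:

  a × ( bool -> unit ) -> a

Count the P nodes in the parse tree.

5

[T [P [P [A a]] × [A ( [T [P [A bool]] -> [T [P [A unit]]]] )]] -> [T [P [A a]]]]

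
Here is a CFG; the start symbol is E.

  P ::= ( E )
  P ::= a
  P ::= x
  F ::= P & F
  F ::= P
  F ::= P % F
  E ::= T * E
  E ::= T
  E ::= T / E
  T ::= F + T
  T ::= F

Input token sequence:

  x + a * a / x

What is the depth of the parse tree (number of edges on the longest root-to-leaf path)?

[E [T [F [P x]] + [T [F [P a]]]] * [E [T [F [P a]]] / [E [T [F [P x]]]]]]

6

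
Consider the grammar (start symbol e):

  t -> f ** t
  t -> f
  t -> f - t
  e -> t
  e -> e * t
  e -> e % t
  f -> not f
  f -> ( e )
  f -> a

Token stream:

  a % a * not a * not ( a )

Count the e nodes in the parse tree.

5

[e [e [e [e [t [f a]]] % [t [f a]]] * [t [f not [f a]]]] * [t [f not [f ( [e [t [f a]]] )]]]]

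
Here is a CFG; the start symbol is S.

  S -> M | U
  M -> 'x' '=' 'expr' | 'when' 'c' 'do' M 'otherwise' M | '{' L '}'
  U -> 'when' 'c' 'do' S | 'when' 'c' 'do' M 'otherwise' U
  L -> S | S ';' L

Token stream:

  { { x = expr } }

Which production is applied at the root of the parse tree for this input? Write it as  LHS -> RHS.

[S [M { [L [S [M { [L [S [M x = expr]]] }]]] }]]

S -> M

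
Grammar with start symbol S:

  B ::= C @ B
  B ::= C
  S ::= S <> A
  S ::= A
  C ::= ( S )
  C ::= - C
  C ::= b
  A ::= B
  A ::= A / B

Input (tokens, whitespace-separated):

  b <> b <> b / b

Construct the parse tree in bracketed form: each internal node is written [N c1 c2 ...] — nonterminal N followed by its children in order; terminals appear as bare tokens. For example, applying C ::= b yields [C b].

S
S <> A
S <> A <> A
A <> A <> A
B <> A <> A
C <> A <> A
b <> A <> A
b <> B <> A
b <> C <> A
b <> b <> A
b <> b <> A / B
b <> b <> B / B
b <> b <> C / B
b <> b <> b / B
b <> b <> b / C
b <> b <> b / b

[S [S [S [A [B [C b]]]] <> [A [B [C b]]]] <> [A [A [B [C b]]] / [B [C b]]]]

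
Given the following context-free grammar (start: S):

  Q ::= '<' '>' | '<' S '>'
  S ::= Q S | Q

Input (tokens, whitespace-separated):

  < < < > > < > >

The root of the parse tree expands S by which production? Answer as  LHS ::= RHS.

[S [Q < [S [Q < [S [Q < >]] >] [S [Q < >]]] >]]

S ::= Q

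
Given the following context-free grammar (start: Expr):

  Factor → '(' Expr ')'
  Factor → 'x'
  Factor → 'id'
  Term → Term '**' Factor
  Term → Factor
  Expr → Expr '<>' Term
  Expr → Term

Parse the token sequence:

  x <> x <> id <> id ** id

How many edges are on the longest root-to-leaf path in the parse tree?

6

[Expr [Expr [Expr [Expr [Term [Factor x]]] <> [Term [Factor x]]] <> [Term [Factor id]]] <> [Term [Term [Factor id]] ** [Factor id]]]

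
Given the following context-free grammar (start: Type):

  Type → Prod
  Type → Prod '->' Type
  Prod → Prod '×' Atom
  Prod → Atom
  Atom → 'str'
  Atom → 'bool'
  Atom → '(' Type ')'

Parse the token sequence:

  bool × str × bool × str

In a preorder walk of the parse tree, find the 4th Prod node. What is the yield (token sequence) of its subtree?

bool

[Type [Prod [Prod [Prod [Prod [Atom bool]] × [Atom str]] × [Atom bool]] × [Atom str]]]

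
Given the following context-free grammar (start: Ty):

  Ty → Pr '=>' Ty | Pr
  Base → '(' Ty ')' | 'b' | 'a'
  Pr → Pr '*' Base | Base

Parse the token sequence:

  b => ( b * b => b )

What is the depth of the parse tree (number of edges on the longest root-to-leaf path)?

8

[Ty [Pr [Base b]] => [Ty [Pr [Base ( [Ty [Pr [Pr [Base b]] * [Base b]] => [Ty [Pr [Base b]]]] )]]]]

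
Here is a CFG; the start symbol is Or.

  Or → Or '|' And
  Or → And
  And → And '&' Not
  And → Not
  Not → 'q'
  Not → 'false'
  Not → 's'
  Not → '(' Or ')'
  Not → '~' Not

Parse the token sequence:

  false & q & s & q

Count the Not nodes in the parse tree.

4

[Or [And [And [And [And [Not false]] & [Not q]] & [Not s]] & [Not q]]]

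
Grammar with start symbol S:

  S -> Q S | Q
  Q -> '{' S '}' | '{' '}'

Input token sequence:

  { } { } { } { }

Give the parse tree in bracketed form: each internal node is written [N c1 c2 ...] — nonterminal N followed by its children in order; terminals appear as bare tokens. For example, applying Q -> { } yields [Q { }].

S
Q S
{ } S
{ } Q S
{ } { } S
{ } { } Q S
{ } { } { } S
{ } { } { } Q
{ } { } { } { }

[S [Q { }] [S [Q { }] [S [Q { }] [S [Q { }]]]]]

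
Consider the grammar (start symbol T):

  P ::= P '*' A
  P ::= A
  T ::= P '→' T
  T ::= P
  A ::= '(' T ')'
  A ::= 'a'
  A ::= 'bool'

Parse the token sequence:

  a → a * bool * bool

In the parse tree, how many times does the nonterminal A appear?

4

[T [P [A a]] → [T [P [P [P [A a]] * [A bool]] * [A bool]]]]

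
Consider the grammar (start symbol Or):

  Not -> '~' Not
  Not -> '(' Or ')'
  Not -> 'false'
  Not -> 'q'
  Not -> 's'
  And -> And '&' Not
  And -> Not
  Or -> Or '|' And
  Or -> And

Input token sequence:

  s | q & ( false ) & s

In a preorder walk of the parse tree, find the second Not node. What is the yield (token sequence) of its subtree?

[Or [Or [And [Not s]]] | [And [And [And [Not q]] & [Not ( [Or [And [Not false]]] )]] & [Not s]]]

q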